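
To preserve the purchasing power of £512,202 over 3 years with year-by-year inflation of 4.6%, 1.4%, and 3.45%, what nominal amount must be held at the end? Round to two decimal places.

Cumulative price-level factor: 1.046 × 1.014 × 1.0345 = 1.097236218.
The nominal amount required is £512,202 scaled up by that factor.

£562,006.59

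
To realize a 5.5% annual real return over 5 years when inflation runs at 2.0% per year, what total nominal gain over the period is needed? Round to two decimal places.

Required annual nominal rate: (1+5.5%)(1+2.0%) − 1 = 7.61%.
Cumulative over 5 years: (1 + 0.0761)^5 − 1 ≈ 0.44299.

44.30%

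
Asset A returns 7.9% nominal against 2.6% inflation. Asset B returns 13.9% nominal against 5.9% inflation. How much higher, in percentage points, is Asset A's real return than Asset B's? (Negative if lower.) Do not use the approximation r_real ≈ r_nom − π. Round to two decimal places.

-2.39

Asset A real return: 1.079/1.026 − 1 = 5.166%.
Asset B real return: 1.139/1.059 − 1 = 7.554%.
Difference: 5.166 − 7.554 = -2.388 pp.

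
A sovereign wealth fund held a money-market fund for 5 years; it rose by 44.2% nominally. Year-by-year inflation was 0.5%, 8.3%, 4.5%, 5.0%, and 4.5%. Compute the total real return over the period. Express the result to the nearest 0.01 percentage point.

15.54%

Cumulative inflation factor: 1.005 × 1.083 × 1.045 × 1.050 × 1.045 ≈ 1.24801.
Nominal growth factor: 1.44200. Real growth factor = 1.44200 / 1.24801 ≈ 1.15544.
Total real return ≈ 15.5444%.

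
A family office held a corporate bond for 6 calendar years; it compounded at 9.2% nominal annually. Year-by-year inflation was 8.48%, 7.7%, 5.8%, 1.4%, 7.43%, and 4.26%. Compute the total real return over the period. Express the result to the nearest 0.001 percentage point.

Cumulative inflation factor: 1.0848 × 1.077 × 1.058 × 1.014 × 1.0743 × 1.0426 ≈ 1.40389.
Nominal growth factor: 1.69565. Real growth factor = 1.69565 / 1.40389 ≈ 1.20782.
Total real return ≈ 20.7824%.

20.782%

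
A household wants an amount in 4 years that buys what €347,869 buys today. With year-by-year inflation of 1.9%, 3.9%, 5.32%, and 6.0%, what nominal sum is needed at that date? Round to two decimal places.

€411,170.72

Cumulative price-level factor: 1.019 × 1.039 × 1.0532 × 1.060 ≈ 1.1819699825.
The nominal amount required is €347,869 scaled up by that factor.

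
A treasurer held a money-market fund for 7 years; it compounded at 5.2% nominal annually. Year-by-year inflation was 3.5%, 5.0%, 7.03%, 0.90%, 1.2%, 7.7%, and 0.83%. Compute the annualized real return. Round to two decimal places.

Cumulative inflation factor: 1.035 × 1.050 × 1.0703 × 1.0090 × 1.012 × 1.077 × 1.0083 ≈ 1.28977.
Nominal growth factor: 1.42597. Real growth factor = 1.42597 / 1.28977 ≈ 1.10560.
Annualized: 1.10560^(1/7) − 1 ≈ 0.01444.

1.44%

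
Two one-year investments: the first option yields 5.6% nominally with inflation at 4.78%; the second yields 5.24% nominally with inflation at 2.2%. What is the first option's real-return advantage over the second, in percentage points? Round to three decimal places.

-2.192

The first option real return: 1.056/1.0478 − 1 = 0.7826%.
The second real return: 1.0524/1.022 − 1 = 2.9746%.
Difference: 0.7826 − 2.9746 = -2.1920 pp.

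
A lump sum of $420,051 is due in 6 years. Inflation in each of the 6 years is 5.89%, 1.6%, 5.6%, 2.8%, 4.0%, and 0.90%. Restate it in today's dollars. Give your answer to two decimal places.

Price-level factor over 6 years: 1.0589 × 1.016 × 1.056 × 1.028 × 1.040 × 1.0090 ≈ 1.2255476306.
Purchasing power today: $420,051 divided by that factor.

$342,745.55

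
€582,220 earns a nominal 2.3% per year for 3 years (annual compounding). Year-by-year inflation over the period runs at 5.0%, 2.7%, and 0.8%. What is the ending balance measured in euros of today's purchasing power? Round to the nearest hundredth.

€573,447.61

Nominal value at maturity: €582,220 × (1 + 2.3%)^3 ≈ €623,324.25.
Price-level factor over 3 years: 1.050 × 1.027 × 1.008 = 1.0869768.
Dividing the nominal maturity value by the price-level factor gives the value in today's money.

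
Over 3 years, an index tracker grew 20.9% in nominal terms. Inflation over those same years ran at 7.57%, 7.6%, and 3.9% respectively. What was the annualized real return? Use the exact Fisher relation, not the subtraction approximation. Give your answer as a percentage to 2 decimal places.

0.18%

Cumulative inflation factor: 1.0757 × 1.076 × 1.039 ≈ 1.20259.
Nominal growth factor: 1.20900. Real growth factor = 1.20900 / 1.20259 ≈ 1.00533.
Annualized: 1.00533^(1/3) − 1 ≈ 0.00177.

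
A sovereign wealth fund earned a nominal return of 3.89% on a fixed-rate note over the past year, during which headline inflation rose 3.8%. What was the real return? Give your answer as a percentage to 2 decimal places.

0.09%

Real return via the Fisher equation: (1 + 3.89%)/(1 + 3.8%) − 1 = 1.0389/1.038 − 1 ≈ 0.00087.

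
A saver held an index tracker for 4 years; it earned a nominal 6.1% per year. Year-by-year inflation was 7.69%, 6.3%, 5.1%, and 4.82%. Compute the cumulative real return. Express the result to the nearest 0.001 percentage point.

Cumulative inflation factor: 1.0769 × 1.063 × 1.051 × 1.0482 ≈ 1.26112.
Nominal growth factor: 1.26725. Real growth factor = 1.26725 / 1.26112 ≈ 1.00486.
Total real return ≈ 0.4861%.

0.486%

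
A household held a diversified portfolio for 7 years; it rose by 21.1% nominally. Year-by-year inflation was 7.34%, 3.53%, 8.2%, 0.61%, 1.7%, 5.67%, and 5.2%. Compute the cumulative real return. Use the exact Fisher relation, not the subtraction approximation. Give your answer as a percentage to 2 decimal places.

Cumulative inflation factor: 1.0734 × 1.0353 × 1.082 × 1.0061 × 1.017 × 1.0567 × 1.052 ≈ 1.36768.
Nominal growth factor: 1.21100. Real growth factor = 1.21100 / 1.36768 ≈ 0.88544.
Total real return ≈ -11.4559%.

-11.46%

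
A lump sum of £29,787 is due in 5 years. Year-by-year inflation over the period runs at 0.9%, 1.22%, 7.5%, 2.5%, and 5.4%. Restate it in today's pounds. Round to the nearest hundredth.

£25,112.87

Price-level factor over 5 years: 1.009 × 1.0122 × 1.075 × 1.025 × 1.054 ≈ 1.1861249456.
Purchasing power today: £29,787 divided by that factor.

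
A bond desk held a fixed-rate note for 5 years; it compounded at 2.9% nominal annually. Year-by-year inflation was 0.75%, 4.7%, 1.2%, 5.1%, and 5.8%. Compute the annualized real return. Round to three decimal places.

Cumulative inflation factor: 1.0075 × 1.047 × 1.012 × 1.051 × 1.058 ≈ 1.18703.
Nominal growth factor: 1.15366. Real growth factor = 1.15366 / 1.18703 ≈ 0.97189.
Annualized: 0.97189^(1/5) − 1 ≈ -0.00569.

-0.569%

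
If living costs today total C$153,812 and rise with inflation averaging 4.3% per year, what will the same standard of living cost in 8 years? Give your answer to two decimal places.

Cumulative price-level factor: (1+4.3%)^8 ≈ 1.4004721197.
Multiplying C$153,812 by the price-level factor gives the future nominal sum.

C$215,409.42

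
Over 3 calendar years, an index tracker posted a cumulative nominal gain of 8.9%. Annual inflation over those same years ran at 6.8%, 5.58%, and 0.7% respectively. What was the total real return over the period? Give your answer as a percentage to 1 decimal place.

Cumulative inflation factor: 1.068 × 1.0558 × 1.007 ≈ 1.13549.
Nominal growth factor: 1.08900. Real growth factor = 1.08900 / 1.13549 ≈ 0.95906.
Total real return ≈ -4.0941%.

-4.1%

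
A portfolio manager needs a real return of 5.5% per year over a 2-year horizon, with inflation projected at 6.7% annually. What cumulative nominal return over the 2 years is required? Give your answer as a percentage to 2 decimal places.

26.72%

Required annual nominal rate: (1+5.5%)(1+6.7%) − 1 = 12.5685%.
Cumulative over 2 years: (1 + 0.125685)^2 − 1 ≈ 0.26717.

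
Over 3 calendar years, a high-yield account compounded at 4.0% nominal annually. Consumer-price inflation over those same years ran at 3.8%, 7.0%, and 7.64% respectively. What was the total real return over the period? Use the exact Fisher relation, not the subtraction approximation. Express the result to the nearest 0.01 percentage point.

-5.91%

Cumulative inflation factor: 1.038 × 1.070 × 1.0764 ≈ 1.19551.
Nominal growth factor: 1.12486. Real growth factor = 1.12486 / 1.19551 ≈ 0.94090.
Total real return ≈ -5.9096%.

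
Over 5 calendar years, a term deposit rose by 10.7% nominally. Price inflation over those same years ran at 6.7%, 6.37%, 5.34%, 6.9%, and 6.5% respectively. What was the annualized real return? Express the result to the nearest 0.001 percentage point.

Cumulative inflation factor: 1.067 × 1.0637 × 1.0534 × 1.069 × 1.065 ≈ 1.36114.
Nominal growth factor: 1.10700. Real growth factor = 1.10700 / 1.36114 ≈ 0.81329.
Annualized: 0.81329^(1/5) − 1 ≈ -0.04049.

-4.049%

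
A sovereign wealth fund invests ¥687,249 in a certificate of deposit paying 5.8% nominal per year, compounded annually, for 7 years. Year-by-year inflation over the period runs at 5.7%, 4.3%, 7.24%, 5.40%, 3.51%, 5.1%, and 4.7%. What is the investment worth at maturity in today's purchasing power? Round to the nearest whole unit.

¥718,498

Nominal value at maturity: ¥687,249 × (1 + 5.8%)^7 ≈ ¥1,019,797.
Price-level factor over 7 years: 1.057 × 1.043 × 1.0724 × 1.0540 × 1.0351 × 1.051 × 1.047 ≈ 1.4193464577.
The maturity value deflated by that factor is the answer in today's purchasing power.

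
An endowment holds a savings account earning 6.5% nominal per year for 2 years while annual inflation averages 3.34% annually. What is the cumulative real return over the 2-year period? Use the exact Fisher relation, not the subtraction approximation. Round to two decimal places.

The annual real rate is (1+6.5%)/(1+3.34%) − 1 = 3.0579%.
Compounded over 2 years: (1 + 0.030579)^2 − 1 ≈ 0.06209.

6.21%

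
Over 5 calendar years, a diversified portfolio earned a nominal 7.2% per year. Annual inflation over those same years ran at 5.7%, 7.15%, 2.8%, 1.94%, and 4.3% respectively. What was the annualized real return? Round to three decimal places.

2.720%

Cumulative inflation factor: 1.057 × 1.0715 × 1.028 × 1.0194 × 1.043 ≈ 1.23791.
Nominal growth factor: 1.41571. Real growth factor = 1.41571 / 1.23791 ≈ 1.14363.
Annualized: 1.14363^(1/5) − 1 ≈ 0.02720.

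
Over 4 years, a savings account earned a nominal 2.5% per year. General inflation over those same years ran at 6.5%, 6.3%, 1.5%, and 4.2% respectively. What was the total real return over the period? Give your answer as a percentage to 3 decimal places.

-7.811%

Cumulative inflation factor: 1.065 × 1.063 × 1.015 × 1.042 ≈ 1.19734.
Nominal growth factor: 1.10381. Real growth factor = 1.10381 / 1.19734 ≈ 0.92189.
Total real return ≈ -7.8111%.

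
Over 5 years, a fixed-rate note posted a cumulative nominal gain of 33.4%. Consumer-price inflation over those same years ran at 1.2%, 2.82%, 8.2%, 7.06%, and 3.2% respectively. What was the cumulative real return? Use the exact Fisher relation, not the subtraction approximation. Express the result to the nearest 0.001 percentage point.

Cumulative inflation factor: 1.012 × 1.0282 × 1.082 × 1.0706 × 1.032 ≈ 1.24392.
Nominal growth factor: 1.33400. Real growth factor = 1.33400 / 1.24392 ≈ 1.07242.
Total real return ≈ 7.2417%.

7.242%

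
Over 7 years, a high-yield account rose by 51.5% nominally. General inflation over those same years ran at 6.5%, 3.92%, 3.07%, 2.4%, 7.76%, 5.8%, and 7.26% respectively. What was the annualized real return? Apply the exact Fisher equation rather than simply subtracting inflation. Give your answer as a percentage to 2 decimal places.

0.84%

Cumulative inflation factor: 1.065 × 1.0392 × 1.0307 × 1.024 × 1.0776 × 1.058 × 1.0726 ≈ 1.42844.
Nominal growth factor: 1.51500. Real growth factor = 1.51500 / 1.42844 ≈ 1.06060.
Annualized: 1.06060^(1/7) − 1 ≈ 0.00844.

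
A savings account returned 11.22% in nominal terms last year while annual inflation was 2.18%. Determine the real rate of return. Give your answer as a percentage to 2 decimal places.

Real return via the Fisher equation: (1 + 11.22%)/(1 + 2.18%) − 1 = 1.1122/1.0218 − 1 ≈ 0.08847.

8.85%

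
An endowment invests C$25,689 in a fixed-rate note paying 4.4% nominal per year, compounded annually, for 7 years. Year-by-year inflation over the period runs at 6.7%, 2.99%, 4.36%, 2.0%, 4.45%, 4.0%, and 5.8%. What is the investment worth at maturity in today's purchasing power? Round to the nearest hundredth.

C$25,830.30

Nominal value at maturity: C$25,689 × (1 + 4.4%)^7 ≈ C$34,725.67.
Price-level factor over 7 years: 1.067 × 1.0299 × 1.0436 × 1.020 × 1.0445 × 1.040 × 1.058 ≈ 1.3443773010.
The maturity value deflated by that factor is the answer in today's purchasing power.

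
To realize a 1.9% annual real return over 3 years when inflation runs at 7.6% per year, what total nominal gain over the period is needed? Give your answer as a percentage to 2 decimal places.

31.81%

Required annual nominal rate: (1+1.9%)(1+7.6%) − 1 = 9.6444%.
Cumulative over 3 years: (1 + 0.096444)^3 − 1 ≈ 0.31813.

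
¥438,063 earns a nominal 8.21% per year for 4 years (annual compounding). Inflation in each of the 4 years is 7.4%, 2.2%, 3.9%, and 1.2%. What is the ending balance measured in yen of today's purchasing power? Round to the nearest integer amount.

¥520,421

Nominal value at maturity: ¥438,063 × (1 + 8.21%)^4 ≈ ¥600,629.
Price-level factor over 4 years: 1.074 × 1.022 × 1.039 × 1.012 ≈ 1.1541207179.
The maturity value deflated by that factor is the answer in today's purchasing power.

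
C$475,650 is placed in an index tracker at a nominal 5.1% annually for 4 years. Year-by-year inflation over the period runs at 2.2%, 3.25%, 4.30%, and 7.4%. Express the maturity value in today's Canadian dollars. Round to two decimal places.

C$490,985.67

Nominal value at maturity: C$475,650 × (1 + 5.1%)^4 ≈ C$580,361.19.
Price-level factor over 4 years: 1.022 × 1.0325 × 1.0430 × 1.074 ≈ 1.1820328491.
Dividing the nominal maturity value by the price-level factor gives the value in today's money.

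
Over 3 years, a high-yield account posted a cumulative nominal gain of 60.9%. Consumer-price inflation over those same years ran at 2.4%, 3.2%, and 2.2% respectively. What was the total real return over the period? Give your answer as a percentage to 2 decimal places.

Cumulative inflation factor: 1.024 × 1.032 × 1.022 ≈ 1.08002.
Nominal growth factor: 1.60900. Real growth factor = 1.60900 / 1.08002 ≈ 1.48979.
Total real return ≈ 48.9792%.

48.98%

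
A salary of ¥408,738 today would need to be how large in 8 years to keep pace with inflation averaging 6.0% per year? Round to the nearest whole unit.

¥651,466

Cumulative price-level factor: (1+6.0%)^8 ≈ 1.5938480745.
The nominal amount required is ¥408,738 scaled up by that factor.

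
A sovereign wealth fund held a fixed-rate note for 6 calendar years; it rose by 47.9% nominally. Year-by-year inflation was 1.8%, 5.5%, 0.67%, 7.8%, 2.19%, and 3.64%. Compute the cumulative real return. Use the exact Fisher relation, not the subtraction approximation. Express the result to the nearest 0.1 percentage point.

Cumulative inflation factor: 1.018 × 1.055 × 1.0067 × 1.078 × 1.0219 × 1.0364 ≈ 1.23440.
Nominal growth factor: 1.47900. Real growth factor = 1.47900 / 1.23440 ≈ 1.19816.
Total real return ≈ 19.8156%.

19.8%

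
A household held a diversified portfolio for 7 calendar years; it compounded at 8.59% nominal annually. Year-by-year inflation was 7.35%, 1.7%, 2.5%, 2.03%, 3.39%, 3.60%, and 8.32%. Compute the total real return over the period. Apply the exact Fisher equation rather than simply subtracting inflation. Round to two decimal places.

34.40%

Cumulative inflation factor: 1.0735 × 1.017 × 1.025 × 1.0203 × 1.0339 × 1.0360 × 1.0832 ≈ 1.32471.
Nominal growth factor: 1.78045. Real growth factor = 1.78045 / 1.32471 ≈ 1.34402.
Total real return ≈ 34.4024%.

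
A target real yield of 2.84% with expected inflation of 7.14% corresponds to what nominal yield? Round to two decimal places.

By the Fisher equation, 1 + r_nom = (1 + 2.84%)(1 + 7.14%) = 1.0284 × 1.0714 = 1.10182776.
So r_nom = 10.182776%.

10.18%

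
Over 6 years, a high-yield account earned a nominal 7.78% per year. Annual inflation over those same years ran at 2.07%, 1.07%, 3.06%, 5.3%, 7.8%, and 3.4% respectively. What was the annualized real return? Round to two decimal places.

3.87%

Cumulative inflation factor: 1.0207 × 1.0107 × 1.0306 × 1.053 × 1.078 × 1.034 ≈ 1.24790.
Nominal growth factor: 1.56758. Real growth factor = 1.56758 / 1.24790 ≈ 1.25618.
Annualized: 1.25618^(1/6) − 1 ≈ 0.03874.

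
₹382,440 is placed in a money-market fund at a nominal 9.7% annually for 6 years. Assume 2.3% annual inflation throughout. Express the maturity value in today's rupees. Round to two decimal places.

Nominal value at maturity: ₹382,440 × (1 + 9.7%)^6 ≈ ₹666,504.48.
Price-level factor over 6 years: (1 + 2.3%)^6 ≈ 1.1461825764.
The maturity value deflated by that factor is the answer in today's purchasing power.

₹581,499.40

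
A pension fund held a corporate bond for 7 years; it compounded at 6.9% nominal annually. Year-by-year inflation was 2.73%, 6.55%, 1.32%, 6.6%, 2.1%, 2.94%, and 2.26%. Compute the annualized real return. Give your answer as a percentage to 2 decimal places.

3.30%

Cumulative inflation factor: 1.0273 × 1.0655 × 1.0132 × 1.066 × 1.021 × 1.0294 × 1.0226 ≈ 1.27063.
Nominal growth factor: 1.59531. Real growth factor = 1.59531 / 1.27063 ≈ 1.25552.
Annualized: 1.25552^(1/7) − 1 ≈ 0.03304.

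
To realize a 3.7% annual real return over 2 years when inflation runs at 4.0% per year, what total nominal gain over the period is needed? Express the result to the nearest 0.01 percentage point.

Required annual nominal rate: (1+3.7%)(1+4.0%) − 1 = 7.848%.
Cumulative over 2 years: (1 + 0.07848)^2 − 1 ≈ 0.16312.

16.31%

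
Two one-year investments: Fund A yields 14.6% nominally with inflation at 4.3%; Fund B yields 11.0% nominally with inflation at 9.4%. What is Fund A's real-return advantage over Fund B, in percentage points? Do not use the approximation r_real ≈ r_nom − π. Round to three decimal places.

8.413

Fund A real return: 1.146/1.043 − 1 = 9.8754%.
Fund B real return: 1.110/1.094 − 1 = 1.4625%.
Difference: 9.8754 − 1.4625 = 8.4129 pp.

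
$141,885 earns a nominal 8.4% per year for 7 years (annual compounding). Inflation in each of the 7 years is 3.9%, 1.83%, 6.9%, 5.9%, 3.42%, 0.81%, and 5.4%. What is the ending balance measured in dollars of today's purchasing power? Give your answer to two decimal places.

$189,595.38

Nominal value at maturity: $141,885 × (1 + 8.4%)^7 ≈ $249,540.74.
Price-level factor over 7 years: 1.039 × 1.0183 × 1.069 × 1.059 × 1.0342 × 1.0081 × 1.054 ≈ 1.3161752374.
Dividing the nominal maturity value by the price-level factor gives the value in today's money.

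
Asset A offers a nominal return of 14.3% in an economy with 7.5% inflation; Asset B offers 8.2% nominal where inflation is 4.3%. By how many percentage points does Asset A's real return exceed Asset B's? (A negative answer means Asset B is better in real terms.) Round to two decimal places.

2.59

Asset A real return: 1.143/1.075 − 1 = 6.326%.
Asset B real return: 1.082/1.043 − 1 = 3.739%.
Difference: 6.326 − 3.739 = 2.587 pp.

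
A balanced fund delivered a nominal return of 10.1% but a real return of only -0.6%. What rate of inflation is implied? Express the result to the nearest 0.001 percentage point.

10.765%

From (1+r_nom) = (1+r_real)(1+π), we get 1+π = (1 + 10.1%)/(1 − 0.6%) = 1.101/0.994 ≈ 1.10765.
So π ≈ 10.7646%.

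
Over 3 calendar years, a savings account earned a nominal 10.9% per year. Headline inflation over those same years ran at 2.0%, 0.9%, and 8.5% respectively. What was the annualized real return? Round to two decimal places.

Cumulative inflation factor: 1.020 × 1.009 × 1.085 ≈ 1.11666.
Nominal growth factor: 1.36394. Real growth factor = 1.36394 / 1.11666 ≈ 1.22144.
Annualized: 1.22144^(1/3) − 1 ≈ 0.06895.

6.90%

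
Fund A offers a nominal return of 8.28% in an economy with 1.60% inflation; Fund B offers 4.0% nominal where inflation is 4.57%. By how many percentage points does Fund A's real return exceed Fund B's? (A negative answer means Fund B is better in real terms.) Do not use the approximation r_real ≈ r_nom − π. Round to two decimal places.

7.12

Fund A real return: 1.0828/1.0160 − 1 = 6.575%.
Fund B real return: 1.040/1.0457 − 1 = -0.545%.
Difference: 6.575 − (-0.545) = 7.120 pp.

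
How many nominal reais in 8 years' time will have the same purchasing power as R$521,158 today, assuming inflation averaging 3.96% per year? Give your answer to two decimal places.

Cumulative price-level factor: (1+3.96%)^8 ≈ 1.3643637330.
Multiplying R$521,158 by the price-level factor gives the future nominal sum.

R$711,049.07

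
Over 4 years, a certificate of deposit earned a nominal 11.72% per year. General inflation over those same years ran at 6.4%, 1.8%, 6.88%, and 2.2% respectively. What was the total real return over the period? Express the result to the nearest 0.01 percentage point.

31.67%

Cumulative inflation factor: 1.064 × 1.018 × 1.0688 × 1.022 ≈ 1.18314.
Nominal growth factor: 1.55784. Real growth factor = 1.55784 / 1.18314 ≈ 1.31670.
Total real return ≈ 31.6700%.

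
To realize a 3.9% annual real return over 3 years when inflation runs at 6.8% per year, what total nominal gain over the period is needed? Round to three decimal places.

Required annual nominal rate: (1+3.9%)(1+6.8%) − 1 = 10.9652%.
Cumulative over 3 years: (1 + 0.109652)^3 − 1 ≈ 0.36635.

36.635%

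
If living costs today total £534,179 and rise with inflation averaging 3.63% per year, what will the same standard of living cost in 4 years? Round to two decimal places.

Cumulative price-level factor: (1+3.63%)^4 ≈ 1.1532992049.
Multiplying £534,179 by the price-level factor gives the future nominal sum.

£616,068.22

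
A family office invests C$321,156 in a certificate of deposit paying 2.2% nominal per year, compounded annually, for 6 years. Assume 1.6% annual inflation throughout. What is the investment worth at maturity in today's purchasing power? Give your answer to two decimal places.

C$332,704.88

Nominal value at maturity: C$321,156 × (1 + 2.2%)^6 ≈ C$365,949.72.
Price-level factor over 6 years: (1 + 1.6%)^6 ≈ 1.0999229093.
Dividing the nominal maturity value by the price-level factor gives the value in today's money.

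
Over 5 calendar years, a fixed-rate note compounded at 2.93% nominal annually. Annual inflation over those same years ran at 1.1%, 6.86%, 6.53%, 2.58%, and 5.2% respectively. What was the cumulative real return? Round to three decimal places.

-6.976%

Cumulative inflation factor: 1.011 × 1.0686 × 1.0653 × 1.0258 × 1.052 ≈ 1.24199.
Nominal growth factor: 1.15534. Real growth factor = 1.15534 / 1.24199 ≈ 0.93024.
Total real return ≈ -6.9764%.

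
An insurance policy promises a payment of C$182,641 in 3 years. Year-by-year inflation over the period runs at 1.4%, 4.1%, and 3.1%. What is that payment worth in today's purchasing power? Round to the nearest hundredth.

C$167,822.79

Price-level factor over 3 years: 1.014 × 1.041 × 1.031 = 1.088296794.
Purchasing power today: C$182,641 divided by that factor.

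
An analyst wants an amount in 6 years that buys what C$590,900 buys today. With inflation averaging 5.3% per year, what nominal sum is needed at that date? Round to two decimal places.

Cumulative price-level factor: (1+5.3%)^6 ≈ 1.3632334286.
The nominal amount required is C$590,900 scaled up by that factor.

C$805,534.63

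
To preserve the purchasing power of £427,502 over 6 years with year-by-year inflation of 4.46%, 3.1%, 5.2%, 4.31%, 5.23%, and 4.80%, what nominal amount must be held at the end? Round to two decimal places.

Cumulative price-level factor: 1.0446 × 1.031 × 1.052 × 1.0431 × 1.0523 × 1.0480 ≈ 1.3033204961.
The nominal amount required is £427,502 scaled up by that factor.

£557,172.12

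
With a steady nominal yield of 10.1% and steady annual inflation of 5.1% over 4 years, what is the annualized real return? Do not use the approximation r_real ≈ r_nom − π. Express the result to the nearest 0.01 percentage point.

4.76%

With constant rates the annual real return is the same each year: (1+10.1%)/(1+5.1%) − 1 = 0.04757.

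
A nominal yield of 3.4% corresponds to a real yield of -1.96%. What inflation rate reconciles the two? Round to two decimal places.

From (1+r_nom) = (1+r_real)(1+π), we get 1+π = (1 + 3.4%)/(1 − 1.96%) = 1.034/0.9804 ≈ 1.05467.
So π ≈ 5.4672%.

5.47%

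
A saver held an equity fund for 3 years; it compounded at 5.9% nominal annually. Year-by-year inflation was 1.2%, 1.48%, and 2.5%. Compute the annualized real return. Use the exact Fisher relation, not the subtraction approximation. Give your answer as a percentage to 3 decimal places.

4.104%

Cumulative inflation factor: 1.012 × 1.0148 × 1.025 ≈ 1.05265.
Nominal growth factor: 1.18765. Real growth factor = 1.18765 / 1.05265 ≈ 1.12824.
Annualized: 1.12824^(1/3) − 1 ≈ 0.04104.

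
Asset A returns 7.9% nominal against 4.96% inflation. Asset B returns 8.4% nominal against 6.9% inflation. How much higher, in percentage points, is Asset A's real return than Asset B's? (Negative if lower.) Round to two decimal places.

Asset A real return: 1.079/1.0496 − 1 = 2.801%.
Asset B real return: 1.084/1.069 − 1 = 1.403%.
Difference: 2.801 − 1.403 = 1.398 pp.

1.40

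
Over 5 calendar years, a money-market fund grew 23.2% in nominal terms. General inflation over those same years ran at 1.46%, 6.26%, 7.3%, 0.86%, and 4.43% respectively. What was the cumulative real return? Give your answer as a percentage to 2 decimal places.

Cumulative inflation factor: 1.0146 × 1.0626 × 1.073 × 1.0086 × 1.0443 ≈ 1.21845.
Nominal growth factor: 1.23200. Real growth factor = 1.23200 / 1.21845 ≈ 1.01112.
Total real return ≈ 1.1119%.

1.11%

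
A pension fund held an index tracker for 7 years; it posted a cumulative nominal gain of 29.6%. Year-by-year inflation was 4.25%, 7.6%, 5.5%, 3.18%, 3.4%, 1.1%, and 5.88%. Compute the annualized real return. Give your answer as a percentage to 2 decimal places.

Cumulative inflation factor: 1.0425 × 1.076 × 1.055 × 1.0318 × 1.034 × 1.011 × 1.0588 ≈ 1.35152.
Nominal growth factor: 1.29600. Real growth factor = 1.29600 / 1.35152 ≈ 0.95892.
Annualized: 0.95892^(1/7) − 1 ≈ -0.00597.

-0.60%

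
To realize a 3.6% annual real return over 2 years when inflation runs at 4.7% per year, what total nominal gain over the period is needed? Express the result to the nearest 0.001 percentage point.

17.656%

Required annual nominal rate: (1+3.6%)(1+4.7%) − 1 = 8.4692%.
Cumulative over 2 years: (1 + 0.084692)^2 − 1 ≈ 0.17656.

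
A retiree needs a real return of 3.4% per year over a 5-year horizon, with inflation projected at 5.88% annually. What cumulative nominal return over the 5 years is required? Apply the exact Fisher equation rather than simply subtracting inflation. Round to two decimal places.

Required annual nominal rate: (1+3.4%)(1+5.88%) − 1 = 9.47992%.
Cumulative over 5 years: (1 + 0.0947992)^5 − 1 ≈ 0.57280.

57.28%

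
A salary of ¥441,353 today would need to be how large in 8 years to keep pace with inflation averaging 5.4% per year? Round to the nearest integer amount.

Cumulative price-level factor: (1+5.4%)^8 ≈ 1.5230876162.
Multiplying ¥441,353 by the price-level factor gives the future nominal sum.

¥672,219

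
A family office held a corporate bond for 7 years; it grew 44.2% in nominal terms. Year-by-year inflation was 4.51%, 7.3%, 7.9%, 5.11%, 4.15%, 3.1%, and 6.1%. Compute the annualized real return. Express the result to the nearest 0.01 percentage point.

-0.07%

Cumulative inflation factor: 1.0451 × 1.073 × 1.079 × 1.0511 × 1.0415 × 1.031 × 1.061 ≈ 1.44896.
Nominal growth factor: 1.44200. Real growth factor = 1.44200 / 1.44896 ≈ 0.99520.
Annualized: 0.99520^(1/7) − 1 ≈ -0.00069.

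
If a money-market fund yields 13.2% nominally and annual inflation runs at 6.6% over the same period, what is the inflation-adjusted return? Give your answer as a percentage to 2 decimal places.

Real return via the Fisher equation: (1 + 13.2%)/(1 + 6.6%) − 1 = 1.132/1.066 − 1 ≈ 0.06191.

6.19%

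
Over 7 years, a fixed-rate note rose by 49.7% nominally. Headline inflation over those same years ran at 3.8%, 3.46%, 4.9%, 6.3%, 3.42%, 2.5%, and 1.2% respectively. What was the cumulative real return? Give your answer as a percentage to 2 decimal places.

16.53%

Cumulative inflation factor: 1.038 × 1.0346 × 1.049 × 1.063 × 1.0342 × 1.025 × 1.012 ≈ 1.28466.
Nominal growth factor: 1.49700. Real growth factor = 1.49700 / 1.28466 ≈ 1.16529.
Total real return ≈ 16.5291%.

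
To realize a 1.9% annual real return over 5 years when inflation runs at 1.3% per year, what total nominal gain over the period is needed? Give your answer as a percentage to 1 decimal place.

Required annual nominal rate: (1+1.9%)(1+1.3%) − 1 = 3.2247%.
Cumulative over 5 years: (1 + 0.032247)^5 − 1 ≈ 0.17197.

17.2%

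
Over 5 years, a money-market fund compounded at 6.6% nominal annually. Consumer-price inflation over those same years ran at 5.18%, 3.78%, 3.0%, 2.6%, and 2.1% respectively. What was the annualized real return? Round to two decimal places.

3.17%

Cumulative inflation factor: 1.0518 × 1.0378 × 1.030 × 1.026 × 1.021 ≈ 1.17776.
Nominal growth factor: 1.37653. Real growth factor = 1.37653 / 1.17776 ≈ 1.16877.
Annualized: 1.16877^(1/5) − 1 ≈ 0.03168.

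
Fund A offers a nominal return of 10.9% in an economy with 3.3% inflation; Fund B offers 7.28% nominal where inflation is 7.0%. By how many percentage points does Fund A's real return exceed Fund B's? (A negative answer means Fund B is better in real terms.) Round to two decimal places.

7.10

Fund A real return: 1.109/1.033 − 1 = 7.357%.
Fund B real return: 1.0728/1.070 − 1 = 0.262%.
Difference: 7.357 − 0.262 = 7.095 pp.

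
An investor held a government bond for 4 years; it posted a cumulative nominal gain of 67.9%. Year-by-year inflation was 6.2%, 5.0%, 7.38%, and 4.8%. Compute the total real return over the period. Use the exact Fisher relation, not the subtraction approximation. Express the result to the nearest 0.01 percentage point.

33.80%

Cumulative inflation factor: 1.062 × 1.050 × 1.0738 × 1.048 ≈ 1.25487.
Nominal growth factor: 1.67900. Real growth factor = 1.67900 / 1.25487 ≈ 1.33799.
Total real return ≈ 33.7988%.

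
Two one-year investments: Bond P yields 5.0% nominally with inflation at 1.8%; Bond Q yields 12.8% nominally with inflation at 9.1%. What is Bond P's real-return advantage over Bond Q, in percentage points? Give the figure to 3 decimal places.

-0.248

Bond P real return: 1.050/1.018 − 1 = 3.1434%.
Bond Q real return: 1.128/1.091 − 1 = 3.3914%.
Difference: 3.1434 − 3.3914 = -0.2480 pp.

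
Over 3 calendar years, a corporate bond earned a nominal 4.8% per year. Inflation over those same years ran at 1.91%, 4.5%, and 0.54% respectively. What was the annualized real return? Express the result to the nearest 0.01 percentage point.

Cumulative inflation factor: 1.0191 × 1.045 × 1.0054 ≈ 1.07071.
Nominal growth factor: 1.15102. Real growth factor = 1.15102 / 1.07071 ≈ 1.07501.
Annualized: 1.07501^(1/3) − 1 ≈ 0.02440.

2.44%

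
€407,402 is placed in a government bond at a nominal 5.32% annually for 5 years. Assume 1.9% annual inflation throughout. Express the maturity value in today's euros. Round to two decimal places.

Nominal value at maturity: €407,402 × (1 + 5.32%)^5 ≈ €527,931.30.
Price-level factor over 5 years: (1 + 1.9%)^5 ≈ 1.0986792441.
The maturity value deflated by that factor is the answer in today's purchasing power.

€480,514.49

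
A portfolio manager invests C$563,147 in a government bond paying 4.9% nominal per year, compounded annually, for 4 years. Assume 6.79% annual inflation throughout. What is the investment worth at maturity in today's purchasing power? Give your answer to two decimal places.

C$524,325.99

Nominal value at maturity: C$563,147 × (1 + 4.9%)^4 ≈ C$681,904.77.
Price-level factor over 4 years: (1 + 6.79%)^4 ≈ 1.3005359032.
Dividing the nominal maturity value by the price-level factor gives the value in today's money.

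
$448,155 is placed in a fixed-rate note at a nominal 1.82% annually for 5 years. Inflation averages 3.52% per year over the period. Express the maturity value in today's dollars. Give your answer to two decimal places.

$412,546.01

Nominal value at maturity: $448,155 × (1 + 1.82%)^5 ≈ $490,448.84.
Price-level factor over 5 years: (1 + 3.52%)^5 ≈ 1.1888342722.
Dividing the nominal maturity value by the price-level factor gives the value in today's money.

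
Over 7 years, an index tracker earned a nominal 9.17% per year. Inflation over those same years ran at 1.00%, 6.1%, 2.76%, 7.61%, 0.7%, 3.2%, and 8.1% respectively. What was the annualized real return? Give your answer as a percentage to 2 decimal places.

Cumulative inflation factor: 1.0100 × 1.061 × 1.0276 × 1.0761 × 1.007 × 1.032 × 1.081 ≈ 1.33122.
Nominal growth factor: 1.84809. Real growth factor = 1.84809 / 1.33122 ≈ 1.38827.
Annualized: 1.38827^(1/7) − 1 ≈ 0.04798.

4.80%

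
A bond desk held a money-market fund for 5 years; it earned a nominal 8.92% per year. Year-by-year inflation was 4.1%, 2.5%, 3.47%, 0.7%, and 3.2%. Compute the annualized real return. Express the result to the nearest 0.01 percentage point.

Cumulative inflation factor: 1.041 × 1.025 × 1.0347 × 1.007 × 1.032 ≈ 1.14736.
Nominal growth factor: 1.53299. Real growth factor = 1.53299 / 1.14736 ≈ 1.33610.
Annualized: 1.33610^(1/5) − 1 ≈ 0.05966.

5.97%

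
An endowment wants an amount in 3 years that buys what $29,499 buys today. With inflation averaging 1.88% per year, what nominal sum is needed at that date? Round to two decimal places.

$31,194.22

Cumulative price-level factor: (1+1.88%)^3 ≈ 1.0574669647.
The nominal amount required is $29,499 scaled up by that factor.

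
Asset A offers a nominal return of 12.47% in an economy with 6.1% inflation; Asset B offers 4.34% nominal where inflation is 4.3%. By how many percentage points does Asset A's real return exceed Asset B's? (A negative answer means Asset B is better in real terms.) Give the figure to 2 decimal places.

Asset A real return: 1.1247/1.061 − 1 = 6.004%.
Asset B real return: 1.0434/1.043 − 1 = 0.038%.
Difference: 6.004 − 0.038 = 5.966 pp.

5.97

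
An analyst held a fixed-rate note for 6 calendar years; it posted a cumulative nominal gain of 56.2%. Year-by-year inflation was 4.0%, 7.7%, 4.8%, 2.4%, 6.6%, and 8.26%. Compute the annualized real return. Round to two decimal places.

Cumulative inflation factor: 1.040 × 1.077 × 1.048 × 1.024 × 1.066 × 1.0826 ≈ 1.38719.
Nominal growth factor: 1.56200. Real growth factor = 1.56200 / 1.38719 ≈ 1.12602.
Annualized: 1.12602^(1/6) − 1 ≈ 0.01998.

2.00%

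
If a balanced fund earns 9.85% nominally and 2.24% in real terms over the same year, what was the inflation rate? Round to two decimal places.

From (1+r_nom) = (1+r_real)(1+π), we get 1+π = (1 + 9.85%)/(1 + 2.24%) = 1.0985/1.0224 ≈ 1.07443.
So π ≈ 7.4433%.

7.44%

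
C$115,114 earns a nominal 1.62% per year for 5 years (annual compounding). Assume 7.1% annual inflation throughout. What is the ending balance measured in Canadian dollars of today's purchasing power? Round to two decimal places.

Nominal value at maturity: C$115,114 × (1 + 1.62%)^5 ≈ C$124,745.27.
Price-level factor over 5 years: (1 + 7.1%)^5 ≈ 1.4091179726.
The maturity value deflated by that factor is the answer in today's purchasing power.

C$88,527.20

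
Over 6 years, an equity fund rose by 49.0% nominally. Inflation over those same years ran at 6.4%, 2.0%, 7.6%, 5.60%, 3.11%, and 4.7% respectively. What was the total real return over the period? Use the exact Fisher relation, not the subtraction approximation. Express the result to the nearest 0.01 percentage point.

11.92%

Cumulative inflation factor: 1.064 × 1.020 × 1.076 × 1.0560 × 1.0311 × 1.047 ≈ 1.33127.
Nominal growth factor: 1.49000. Real growth factor = 1.49000 / 1.33127 ≈ 1.11923.
Total real return ≈ 11.9234%.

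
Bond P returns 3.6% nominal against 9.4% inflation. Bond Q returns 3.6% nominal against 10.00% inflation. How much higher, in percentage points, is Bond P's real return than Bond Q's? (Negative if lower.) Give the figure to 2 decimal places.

0.52

Bond P real return: 1.036/1.094 − 1 = -5.302%.
Bond Q real return: 1.036/1.1000 − 1 = -5.818%.
Difference: -5.302 − (-5.818) = 0.516 pp.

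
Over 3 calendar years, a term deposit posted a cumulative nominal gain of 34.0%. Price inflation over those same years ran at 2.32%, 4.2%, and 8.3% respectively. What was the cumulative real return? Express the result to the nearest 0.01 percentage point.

Cumulative inflation factor: 1.0232 × 1.042 × 1.083 ≈ 1.15467.
Nominal growth factor: 1.34000. Real growth factor = 1.34000 / 1.15467 ≈ 1.16051.
Total real return ≈ 16.0508%.

16.05%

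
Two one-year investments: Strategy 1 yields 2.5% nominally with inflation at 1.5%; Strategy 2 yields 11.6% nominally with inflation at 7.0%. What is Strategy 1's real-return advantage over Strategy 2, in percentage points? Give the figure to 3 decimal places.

-3.314

Strategy 1 real return: 1.025/1.015 − 1 = 0.9852%.
Strategy 2 real return: 1.116/1.070 − 1 = 4.2991%.
Difference: 0.9852 − 4.2991 = -3.3139 pp.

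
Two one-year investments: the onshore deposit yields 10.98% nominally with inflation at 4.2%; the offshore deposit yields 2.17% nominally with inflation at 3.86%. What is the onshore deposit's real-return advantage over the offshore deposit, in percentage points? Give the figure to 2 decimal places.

The onshore deposit real return: 1.1098/1.042 − 1 = 6.507%.
The offshore deposit real return: 1.0217/1.0386 − 1 = -1.627%.
Difference: 6.507 − (-1.627) = 8.134 pp.

8.13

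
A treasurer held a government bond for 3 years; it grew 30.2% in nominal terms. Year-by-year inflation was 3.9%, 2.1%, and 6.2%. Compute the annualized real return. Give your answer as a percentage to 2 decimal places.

4.94%

Cumulative inflation factor: 1.039 × 1.021 × 1.062 ≈ 1.12659.
Nominal growth factor: 1.30200. Real growth factor = 1.30200 / 1.12659 ≈ 1.15570.
Annualized: 1.15570^(1/3) − 1 ≈ 0.04942.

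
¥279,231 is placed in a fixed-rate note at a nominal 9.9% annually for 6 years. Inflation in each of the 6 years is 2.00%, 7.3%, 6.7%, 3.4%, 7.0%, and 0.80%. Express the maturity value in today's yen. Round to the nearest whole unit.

¥377,764

Nominal value at maturity: ¥279,231 × (1 + 9.9%)^6 ≈ ¥491,983.
Price-level factor over 6 years: 1.0200 × 1.073 × 1.067 × 1.034 × 1.070 × 1.0080 ≈ 1.3023543402.
The maturity value deflated by that factor is the answer in today's purchasing power.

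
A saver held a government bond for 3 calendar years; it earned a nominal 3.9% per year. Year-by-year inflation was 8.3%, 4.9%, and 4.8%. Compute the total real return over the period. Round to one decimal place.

Cumulative inflation factor: 1.083 × 1.049 × 1.048 ≈ 1.19060.
Nominal growth factor: 1.12162. Real growth factor = 1.12162 / 1.19060 ≈ 0.94207.
Total real return ≈ -5.7934%.

-5.8%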